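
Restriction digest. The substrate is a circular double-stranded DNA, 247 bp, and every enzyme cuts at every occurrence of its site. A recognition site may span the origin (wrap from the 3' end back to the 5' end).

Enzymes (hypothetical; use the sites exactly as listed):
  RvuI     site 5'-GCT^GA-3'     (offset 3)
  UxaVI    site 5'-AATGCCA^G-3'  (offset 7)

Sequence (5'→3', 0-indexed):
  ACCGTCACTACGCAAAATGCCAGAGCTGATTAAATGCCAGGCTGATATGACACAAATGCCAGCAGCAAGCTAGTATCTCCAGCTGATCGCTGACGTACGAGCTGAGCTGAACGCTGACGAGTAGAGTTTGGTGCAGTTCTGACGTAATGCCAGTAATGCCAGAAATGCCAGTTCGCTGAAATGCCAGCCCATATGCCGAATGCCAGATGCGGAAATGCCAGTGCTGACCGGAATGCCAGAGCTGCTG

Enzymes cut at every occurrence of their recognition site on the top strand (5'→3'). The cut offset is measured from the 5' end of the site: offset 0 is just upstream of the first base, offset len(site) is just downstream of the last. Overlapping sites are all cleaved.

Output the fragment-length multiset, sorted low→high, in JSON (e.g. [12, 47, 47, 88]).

[4,5,5,5,7,7,7,8,9,9,9,12,12,13,15,18,19,23,23,37]

Scan for sites:
  RvuI GCTGA/3: at [24, 40, 81, 88, 100, 105, 112, 174, 222, 243] ⇒ [27, 43, 84, 91, 103, 108, 115, 177, 225, 246]
  UxaVI AATGCCAG/7: at [15, 32, 54, 145, 154, 163, 179, 198, 213, 231] ⇒ [22, 39, 61, 152, 161, 170, 186, 205, 220, 238]

All cut coordinates (distinct, sorted): [22, 27, 39, 43, 61, 84, 91, 103, 108, 115, 152, 161, 170, 177, 186, 205, 220, 225, 238, 246]

Fragment lengths:
  22→27: 5 bp
  27→39: 12 bp
  39→43: 4 bp
  43→61: 18 bp
  61→84: 23 bp
  84→91: 7 bp
  91→103: 12 bp
  103→108: 5 bp
  108→115: 7 bp
  115→152: 37 bp
  152→161: 9 bp
  161→170: 9 bp
  170→177: 7 bp
  177→186: 9 bp
  186→205: 19 bp
  205→220: 15 bp
  220→225: 5 bp
  225→238: 13 bp
  238→246: 8 bp
  246→22 (wrap): 247-246+22 = 23 bp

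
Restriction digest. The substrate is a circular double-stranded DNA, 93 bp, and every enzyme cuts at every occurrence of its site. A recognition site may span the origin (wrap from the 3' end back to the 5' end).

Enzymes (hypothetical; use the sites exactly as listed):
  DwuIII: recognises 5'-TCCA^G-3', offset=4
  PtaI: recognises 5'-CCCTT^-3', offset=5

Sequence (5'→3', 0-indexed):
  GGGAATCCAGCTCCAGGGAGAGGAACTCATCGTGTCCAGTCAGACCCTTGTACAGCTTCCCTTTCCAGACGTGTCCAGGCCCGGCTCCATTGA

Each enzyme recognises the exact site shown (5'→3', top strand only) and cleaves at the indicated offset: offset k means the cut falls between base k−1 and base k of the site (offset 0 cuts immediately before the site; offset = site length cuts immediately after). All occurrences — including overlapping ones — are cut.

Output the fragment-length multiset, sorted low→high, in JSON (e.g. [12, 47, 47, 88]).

Site scan:
  DwuIII (TCCAG, off=4): starts [5, 11, 34, 63, 73] → cuts [9, 15, 38, 67, 77]
  PtaI (CCCTT, off=5): starts [44, 58] → cuts [49, 63]

Pooled cuts: [9, 15, 38, 49, 63, 67, 77]

Fragment lengths:
  9→15: 6 bp
  15→38: 23 bp
  38→49: 11 bp
  49→63: 14 bp
  63→67: 4 bp
  67→77: 10 bp
  77→9 (wrap): 93-77+9 = 25 bp

[4,6,10,11,14,23,25]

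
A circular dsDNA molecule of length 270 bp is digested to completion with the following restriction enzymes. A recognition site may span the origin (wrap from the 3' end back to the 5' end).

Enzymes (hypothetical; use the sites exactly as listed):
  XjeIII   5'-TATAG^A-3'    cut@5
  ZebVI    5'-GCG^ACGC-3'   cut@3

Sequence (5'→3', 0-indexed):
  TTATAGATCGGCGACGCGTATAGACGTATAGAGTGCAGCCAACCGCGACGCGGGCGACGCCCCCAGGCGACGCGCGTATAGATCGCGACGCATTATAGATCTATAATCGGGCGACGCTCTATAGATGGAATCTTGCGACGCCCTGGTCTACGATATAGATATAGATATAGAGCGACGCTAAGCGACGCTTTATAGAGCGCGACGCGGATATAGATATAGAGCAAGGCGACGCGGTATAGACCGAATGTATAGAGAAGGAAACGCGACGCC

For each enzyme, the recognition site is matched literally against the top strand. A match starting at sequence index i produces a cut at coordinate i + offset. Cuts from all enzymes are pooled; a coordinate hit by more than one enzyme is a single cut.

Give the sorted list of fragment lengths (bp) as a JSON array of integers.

Site scan:
  XjeIII (TATAGA, off=5): starts [1, 18, 26, 76, 93, 119, 153, 159, 165, 190, 208, 214, 234, 247] → cuts [6, 23, 31, 81, 98, 124, 158, 164, 170, 195, 213, 219, 239, 252]
  ZebVI (GCGACGC, off=3): starts [10, 44, 53, 66, 84, 110, 134, 171, 181, 198, 225, 262] → cuts [13, 47, 56, 69, 87, 113, 137, 174, 184, 201, 228, 265]

All cut coordinates (distinct, sorted): [6, 13, 23, 31, 47, 56, 69, 81, 87, 98, 113, 124, 137, 158, 164, 170, 174, 184, 195, 201, 213, 219, 228, 239, 252, 265]

Fragment lengths:
  6→13: 7 bp
  13→23: 10 bp
  23→31: 8 bp
  31→47: 16 bp
  47→56: 9 bp
  56→69: 13 bp
  69→81: 12 bp
  81→87: 6 bp
  87→98: 11 bp
  98→113: 15 bp
  113→124: 11 bp
  124→137: 13 bp
  137→158: 21 bp
  158→164: 6 bp
  164→170: 6 bp
  170→174: 4 bp
  174→184: 10 bp
  184→195: 11 bp
  195→201: 6 bp
  201→213: 12 bp
  213→219: 6 bp
  219→228: 9 bp
  228→239: 11 bp
  239→252: 13 bp
  252→265: 13 bp
  265→6 (wrap): 270-265+6 = 11 bp

[4,6,6,6,6,6,7,8,9,9,10,10,11,11,11,11,11,12,12,13,13,13,13,15,16,21]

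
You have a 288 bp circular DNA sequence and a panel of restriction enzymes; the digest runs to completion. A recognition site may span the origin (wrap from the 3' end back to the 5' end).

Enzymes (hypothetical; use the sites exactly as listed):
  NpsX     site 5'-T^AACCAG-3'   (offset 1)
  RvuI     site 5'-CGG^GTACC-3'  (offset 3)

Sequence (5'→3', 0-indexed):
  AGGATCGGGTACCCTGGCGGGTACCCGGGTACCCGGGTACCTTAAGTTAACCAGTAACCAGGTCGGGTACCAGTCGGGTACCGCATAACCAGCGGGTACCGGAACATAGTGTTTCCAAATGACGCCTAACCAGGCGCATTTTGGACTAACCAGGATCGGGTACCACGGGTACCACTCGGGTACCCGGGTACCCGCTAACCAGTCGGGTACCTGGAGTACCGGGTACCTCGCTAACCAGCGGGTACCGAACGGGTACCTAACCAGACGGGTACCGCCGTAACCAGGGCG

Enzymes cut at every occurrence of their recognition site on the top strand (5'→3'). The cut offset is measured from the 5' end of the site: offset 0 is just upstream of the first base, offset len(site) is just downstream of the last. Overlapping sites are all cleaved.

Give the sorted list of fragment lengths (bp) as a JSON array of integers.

Site scan:
  NpsX TAACCAG/1: at [47, 54, 85, 126, 146, 195, 231, 257, 277] ⇒ [48, 55, 86, 127, 147, 196, 232, 258, 278]
  RvuI CGGGTACC/3: at [5, 17, 25, 33, 63, 74, 92, 156, 165, 176, 184, 203, 219, 238, 249, 265] ⇒ [8, 20, 28, 36, 66, 77, 95, 159, 168, 179, 187, 206, 222, 241, 252, 268]

Pooled cuts: [8, 20, 28, 36, 48, 55, 66, 77, 86, 95, 127, 147, 159, 168, 179, 187, 196, 206, 222, 232, 241, 252, 258, 268, 278]

Fragments:
  8→20: 12 bp
  20→28: 8 bp
  28→36: 8 bp
  36→48: 12 bp
  48→55: 7 bp
  55→66: 11 bp
  66→77: 11 bp
  77→86: 9 bp
  86→95: 9 bp
  95→127: 32 bp
  127→147: 20 bp
  147→159: 12 bp
  159→168: 9 bp
  168→179: 11 bp
  179→187: 8 bp
  187→196: 9 bp
  196→206: 10 bp
  206→222: 16 bp
  222→232: 10 bp
  232→241: 9 bp
  241→252: 11 bp
  252→258: 6 bp
  258→268: 10 bp
  268→278: 10 bp
  278→8 (wrap): 288-278+8 = 18 bp

[6,7,8,8,8,9,9,9,9,9,10,10,10,10,11,11,11,11,12,12,12,16,18,20,32]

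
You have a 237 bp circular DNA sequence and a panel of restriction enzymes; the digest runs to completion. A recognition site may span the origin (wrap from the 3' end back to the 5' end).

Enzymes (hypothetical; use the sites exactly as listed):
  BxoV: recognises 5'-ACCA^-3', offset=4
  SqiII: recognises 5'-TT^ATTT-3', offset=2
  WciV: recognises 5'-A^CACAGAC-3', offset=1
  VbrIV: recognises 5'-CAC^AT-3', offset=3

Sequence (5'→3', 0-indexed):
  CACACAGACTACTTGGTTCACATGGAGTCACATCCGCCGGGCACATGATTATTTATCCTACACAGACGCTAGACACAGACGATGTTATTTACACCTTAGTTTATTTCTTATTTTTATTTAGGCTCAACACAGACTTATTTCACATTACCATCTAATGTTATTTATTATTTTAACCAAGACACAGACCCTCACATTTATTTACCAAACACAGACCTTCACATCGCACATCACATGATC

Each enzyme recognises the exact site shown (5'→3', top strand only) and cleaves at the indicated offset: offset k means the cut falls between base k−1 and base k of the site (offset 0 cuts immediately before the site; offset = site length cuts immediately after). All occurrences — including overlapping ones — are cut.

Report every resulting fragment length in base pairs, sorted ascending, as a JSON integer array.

Scan for sites:
  BxoV (ACCA, off=4): starts [146, 172, 200] → cuts [150, 176, 204]
  SqiII (TTATTT, off=2): starts [48, 84, 100, 107, 113, 134, 157, 164, 194] → cuts [50, 86, 102, 109, 115, 136, 159, 166, 196]
  WciV (ACACAGAC, off=1): starts [1, 59, 72, 126, 178, 205] → cuts [2, 60, 73, 127, 179, 206]
  VbrIV (CACAT, off=3): starts [18, 28, 41, 140, 189, 216, 223, 228] → cuts [21, 31, 44, 143, 192, 219, 226, 231]

All cut coordinates (distinct, sorted): [2, 21, 31, 44, 50, 60, 73, 86, 102, 109, 115, 127, 136, 143, 150, 159, 166, 176, 179, 192, 196, 204, 206, 219, 226, 231]

Fragment lengths:
  2→21: 19 bp
  21→31: 10 bp
  31→44: 13 bp
  44→50: 6 bp
  50→60: 10 bp
  60→73: 13 bp
  73→86: 13 bp
  86→102: 16 bp
  102→109: 7 bp
  109→115: 6 bp
  115→127: 12 bp
  127→136: 9 bp
  136→143: 7 bp
  143→150: 7 bp
  150→159: 9 bp
  159→166: 7 bp
  166→176: 10 bp
  176→179: 3 bp
  179→192: 13 bp
  192→196: 4 bp
  196→204: 8 bp
  204→206: 2 bp
  206→219: 13 bp
  219→226: 7 bp
  226→231: 5 bp
  231→2 (wrap): 237-231+2 = 8 bp

[2,3,4,5,6,6,7,7,7,7,7,8,8,9,9,10,10,10,12,13,13,13,13,13,16,19]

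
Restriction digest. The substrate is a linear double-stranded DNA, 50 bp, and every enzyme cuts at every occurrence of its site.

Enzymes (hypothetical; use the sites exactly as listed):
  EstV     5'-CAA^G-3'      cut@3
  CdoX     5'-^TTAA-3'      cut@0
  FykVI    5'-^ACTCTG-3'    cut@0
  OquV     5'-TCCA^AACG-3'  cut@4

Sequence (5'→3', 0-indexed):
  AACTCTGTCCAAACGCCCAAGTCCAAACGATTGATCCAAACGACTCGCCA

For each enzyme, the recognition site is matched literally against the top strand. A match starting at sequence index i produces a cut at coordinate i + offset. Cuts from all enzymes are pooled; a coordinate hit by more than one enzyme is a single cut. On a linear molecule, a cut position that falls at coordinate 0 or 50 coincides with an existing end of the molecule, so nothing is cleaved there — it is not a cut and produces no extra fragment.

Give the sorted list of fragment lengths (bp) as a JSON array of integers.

[1,5,9,10,12,13]

Per-enzyme occurrences:
  EstV (CAAG, off=3): starts [17] → cuts [20]
  CdoX (TTAA, off=0): no sites
  FykVI (ACTCTG, off=0): starts [1] → cuts [1]
  OquV (TCCAAACG, off=4): starts [7, 21, 34] → cuts [11, 25, 38]

All cut coordinates (distinct, sorted): [1, 11, 20, 25, 38]

Fragments:
  [0,1): 1 bp
  [1,11): 10 bp
  [11,20): 9 bp
  [20,25): 5 bp
  [25,38): 13 bp
  [38,50): 12 bp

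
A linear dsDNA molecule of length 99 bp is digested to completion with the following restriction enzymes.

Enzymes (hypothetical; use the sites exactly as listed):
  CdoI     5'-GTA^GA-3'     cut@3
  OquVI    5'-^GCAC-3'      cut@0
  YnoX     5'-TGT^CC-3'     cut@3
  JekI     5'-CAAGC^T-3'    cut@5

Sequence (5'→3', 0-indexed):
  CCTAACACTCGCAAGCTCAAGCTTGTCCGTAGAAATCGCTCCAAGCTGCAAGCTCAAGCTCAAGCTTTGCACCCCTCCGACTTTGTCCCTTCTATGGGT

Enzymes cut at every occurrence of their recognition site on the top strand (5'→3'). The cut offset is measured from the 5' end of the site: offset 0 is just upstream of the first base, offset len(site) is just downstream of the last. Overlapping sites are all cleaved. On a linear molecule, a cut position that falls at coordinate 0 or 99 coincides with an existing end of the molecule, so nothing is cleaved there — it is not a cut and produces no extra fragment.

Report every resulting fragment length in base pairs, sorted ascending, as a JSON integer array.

[3,4,5,6,6,6,7,13,15,16,18]

Scan for sites:
  CdoI (GTAGA, off=3): starts [28] → cuts [31]
  OquVI (GCAC, off=0): starts [68] → cuts [68]
  YnoX (TGTCC, off=3): starts [23, 83] → cuts [26, 86]
  JekI (CAAGCT, off=5): starts [11, 17, 41, 48, 54, 60] → cuts [16, 22, 46, 53, 59, 65]

All cut coordinates (distinct, sorted): [16, 22, 26, 31, 46, 53, 59, 65, 68, 86]

Fragments:
  [0,16): 16 bp
  [16,22): 6 bp
  [22,26): 4 bp
  [26,31): 5 bp
  [31,46): 15 bp
  [46,53): 7 bp
  [53,59): 6 bp
  [59,65): 6 bp
  [65,68): 3 bp
  [68,86): 18 bp
  [86,99): 13 bp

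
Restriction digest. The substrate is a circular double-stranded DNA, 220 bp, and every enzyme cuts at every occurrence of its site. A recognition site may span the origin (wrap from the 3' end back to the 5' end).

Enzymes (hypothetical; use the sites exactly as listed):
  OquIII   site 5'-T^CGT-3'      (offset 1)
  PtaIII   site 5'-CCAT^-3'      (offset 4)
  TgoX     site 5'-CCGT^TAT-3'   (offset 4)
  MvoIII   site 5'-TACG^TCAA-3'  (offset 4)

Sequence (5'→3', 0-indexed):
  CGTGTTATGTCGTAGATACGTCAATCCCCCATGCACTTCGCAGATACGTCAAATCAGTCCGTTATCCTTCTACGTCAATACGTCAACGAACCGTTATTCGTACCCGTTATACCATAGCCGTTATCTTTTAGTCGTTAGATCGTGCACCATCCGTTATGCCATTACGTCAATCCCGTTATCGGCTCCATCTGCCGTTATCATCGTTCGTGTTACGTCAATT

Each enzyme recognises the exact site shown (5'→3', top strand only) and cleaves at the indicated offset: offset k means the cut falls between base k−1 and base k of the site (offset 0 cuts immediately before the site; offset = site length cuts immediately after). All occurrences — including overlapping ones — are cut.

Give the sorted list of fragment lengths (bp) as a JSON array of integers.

Scan for sites:
  OquIII TCGT/1: at [9, 97, 131, 139, 200, 204, 219] ⇒ [0, 10, 98, 132, 140, 201, 205]
  PtaIII CCAT/4: at [28, 111, 146, 158, 184] ⇒ [32, 115, 150, 162, 188]
  TgoX CCGTTAT/4: at [58, 90, 103, 117, 150, 172, 191] ⇒ [62, 94, 107, 121, 154, 176, 195]
  MvoIII TACGTCAA/4: at [16, 44, 70, 78, 162, 210] ⇒ [20, 48, 74, 82, 166, 214]

All cut coordinates (distinct, sorted): [0, 10, 20, 32, 48, 62, 74, 82, 94, 98, 107, 115, 121, 132, 140, 150, 154, 162, 166, 176, 188, 195, 201, 205, 214]

Fragment lengths:
  0→10: 10 bp
  10→20: 10 bp
  20→32: 12 bp
  32→48: 16 bp
  48→62: 14 bp
  62→74: 12 bp
  74→82: 8 bp
  82→94: 12 bp
  94→98: 4 bp
  98→107: 9 bp
  107→115: 8 bp
  115→121: 6 bp
  121→132: 11 bp
  132→140: 8 bp
  140→150: 10 bp
  150→154: 4 bp
  154→162: 8 bp
  162→166: 4 bp
  166→176: 10 bp
  176→188: 12 bp
  188→195: 7 bp
  195→201: 6 bp
  201→205: 4 bp
  205→214: 9 bp
  214→0 (wrap): 220-214+0 = 6 bp

[4,4,4,4,6,6,6,7,8,8,8,8,9,9,10,10,10,10,11,12,12,12,12,14,16]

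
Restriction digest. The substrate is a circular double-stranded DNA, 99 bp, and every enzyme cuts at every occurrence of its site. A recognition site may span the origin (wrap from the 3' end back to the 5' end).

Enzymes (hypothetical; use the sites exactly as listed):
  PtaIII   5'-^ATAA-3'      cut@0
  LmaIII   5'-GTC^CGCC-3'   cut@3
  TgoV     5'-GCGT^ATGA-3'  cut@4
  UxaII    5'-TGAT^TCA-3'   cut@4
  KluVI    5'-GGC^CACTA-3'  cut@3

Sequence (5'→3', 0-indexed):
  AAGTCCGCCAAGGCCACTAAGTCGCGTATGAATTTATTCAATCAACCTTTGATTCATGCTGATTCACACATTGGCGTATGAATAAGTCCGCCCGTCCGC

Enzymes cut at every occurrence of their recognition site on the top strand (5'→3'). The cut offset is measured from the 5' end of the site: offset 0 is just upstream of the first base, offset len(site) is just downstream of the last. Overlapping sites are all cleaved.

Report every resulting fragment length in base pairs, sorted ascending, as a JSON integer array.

[4,7,9,10,13,14,16,26]

Scan for sites:
  PtaIII ATAA/0: at [81] ⇒ [81]
  LmaIII GTCCGCC/3: at [2, 85] ⇒ [5, 88]
  TgoV GCGTATGA/4: at [23, 73] ⇒ [27, 77]
  UxaII TGATTCA/4: at [49, 59] ⇒ [53, 63]
  KluVI GGCCACTA/3: at [11] ⇒ [14]

Pooled cuts: [5, 14, 27, 53, 63, 77, 81, 88]

Fragments:
  5→14: 9 bp
  14→27: 13 bp
  27→53: 26 bp
  53→63: 10 bp
  63→77: 14 bp
  77→81: 4 bp
  81→88: 7 bp
  88→5 (wrap): 99-88+5 = 16 bp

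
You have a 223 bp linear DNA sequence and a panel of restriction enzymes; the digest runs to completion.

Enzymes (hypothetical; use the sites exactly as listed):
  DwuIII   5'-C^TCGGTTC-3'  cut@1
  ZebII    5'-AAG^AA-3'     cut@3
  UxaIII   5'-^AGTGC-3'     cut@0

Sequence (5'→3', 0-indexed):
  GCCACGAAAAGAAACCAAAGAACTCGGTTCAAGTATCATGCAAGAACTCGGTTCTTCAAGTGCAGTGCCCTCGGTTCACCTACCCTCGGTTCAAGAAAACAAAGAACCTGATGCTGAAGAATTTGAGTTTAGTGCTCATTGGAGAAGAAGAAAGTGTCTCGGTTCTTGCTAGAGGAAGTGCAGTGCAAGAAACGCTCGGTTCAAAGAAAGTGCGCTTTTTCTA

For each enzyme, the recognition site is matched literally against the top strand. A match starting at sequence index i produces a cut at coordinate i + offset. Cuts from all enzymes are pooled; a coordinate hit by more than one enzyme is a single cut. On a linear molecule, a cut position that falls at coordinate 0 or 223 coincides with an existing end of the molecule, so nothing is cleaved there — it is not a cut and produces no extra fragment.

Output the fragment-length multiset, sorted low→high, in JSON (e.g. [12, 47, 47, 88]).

Scan for sites:
  DwuIII CTCGGTTC/1: at [22, 46, 69, 84, 157, 194] ⇒ [23, 47, 70, 85, 158, 195]
  ZebII AAGAA/3: at [8, 17, 41, 92, 101, 116, 144, 147, 186, 203] ⇒ [11, 20, 44, 95, 104, 119, 147, 150, 189, 206]
  UxaIII AGTGC/0: at [58, 63, 130, 176, 181, 208] ⇒ [58, 63, 130, 176, 181, 208]

Pooled cuts: [11, 20, 23, 44, 47, 58, 63, 70, 85, 95, 104, 119, 130, 147, 150, 158, 176, 181, 189, 195, 206, 208]

Fragments:
  [0,11): 11 bp
  [11,20): 9 bp
  [20,23): 3 bp
  [23,44): 21 bp
  [44,47): 3 bp
  [47,58): 11 bp
  [58,63): 5 bp
  [63,70): 7 bp
  [70,85): 15 bp
  [85,95): 10 bp
  [95,104): 9 bp
  [104,119): 15 bp
  [119,130): 11 bp
  [130,147): 17 bp
  [147,150): 3 bp
  [150,158): 8 bp
  [158,176): 18 bp
  [176,181): 5 bp
  [181,189): 8 bp
  [189,195): 6 bp
  [195,206): 11 bp
  [206,208): 2 bp
  [208,223): 15 bp

[2,3,3,3,5,5,6,7,8,8,9,9,10,11,11,11,11,15,15,15,17,18,21]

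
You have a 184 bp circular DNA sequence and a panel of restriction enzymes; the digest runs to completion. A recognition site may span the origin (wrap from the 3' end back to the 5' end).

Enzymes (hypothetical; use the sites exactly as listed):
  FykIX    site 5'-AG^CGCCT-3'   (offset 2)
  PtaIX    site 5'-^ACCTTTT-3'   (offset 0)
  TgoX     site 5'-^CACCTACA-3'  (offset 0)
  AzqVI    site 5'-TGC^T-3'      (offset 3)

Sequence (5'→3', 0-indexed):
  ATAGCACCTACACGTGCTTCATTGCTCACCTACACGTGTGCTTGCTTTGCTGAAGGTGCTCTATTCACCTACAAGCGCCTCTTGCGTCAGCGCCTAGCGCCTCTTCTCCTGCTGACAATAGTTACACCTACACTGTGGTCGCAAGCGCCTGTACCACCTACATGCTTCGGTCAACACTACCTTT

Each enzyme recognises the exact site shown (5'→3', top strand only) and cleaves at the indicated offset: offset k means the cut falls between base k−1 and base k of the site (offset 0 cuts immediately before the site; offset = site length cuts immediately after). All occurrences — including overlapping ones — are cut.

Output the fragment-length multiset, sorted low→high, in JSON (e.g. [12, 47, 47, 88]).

Per-enzyme occurrences:
  FykIX AGCGCCT/2: at [73, 88, 95, 143] ⇒ [75, 90, 97, 145]
  PtaIX (ACCTTTT, off=0): no sites
  TgoX CACCTACA/0: at [4, 26, 65, 124, 154] ⇒ [4, 26, 65, 124, 154]
  AzqVI TGCT/3: at [14, 22, 38, 42, 47, 56, 109, 162] ⇒ [17, 25, 41, 45, 50, 59, 112, 165]

All cut coordinates (distinct, sorted): [4, 17, 25, 26, 41, 45, 50, 59, 65, 75, 90, 97, 112, 124, 145, 154, 165]

Fragment lengths:
  4→17: 13 bp
  17→25: 8 bp
  25→26: 1 bp
  26→41: 15 bp
  41→45: 4 bp
  45→50: 5 bp
  50→59: 9 bp
  59→65: 6 bp
  65→75: 10 bp
  75→90: 15 bp
  90→97: 7 bp
  97→112: 15 bp
  112→124: 12 bp
  124→145: 21 bp
  145→154: 9 bp
  154→165: 11 bp
  165→4 (wrap): 184-165+4 = 23 bp

[1,4,5,6,7,8,9,9,10,11,12,13,15,15,15,21,23]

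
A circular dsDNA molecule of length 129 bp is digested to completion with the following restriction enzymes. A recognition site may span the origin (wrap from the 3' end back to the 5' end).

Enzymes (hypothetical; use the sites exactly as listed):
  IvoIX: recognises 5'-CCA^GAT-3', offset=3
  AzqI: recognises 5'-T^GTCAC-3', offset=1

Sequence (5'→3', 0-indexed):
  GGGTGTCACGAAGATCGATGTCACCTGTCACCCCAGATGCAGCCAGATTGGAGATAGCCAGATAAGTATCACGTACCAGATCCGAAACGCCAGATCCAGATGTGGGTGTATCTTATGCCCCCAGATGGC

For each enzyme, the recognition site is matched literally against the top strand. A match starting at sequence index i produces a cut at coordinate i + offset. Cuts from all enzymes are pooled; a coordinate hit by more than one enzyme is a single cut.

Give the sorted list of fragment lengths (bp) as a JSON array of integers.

[6,7,9,10,10,14,15,15,18,25]

Site scan:
  IvoIX (CCAGAT, off=3): starts [32, 42, 57, 75, 89, 95, 120] → cuts [35, 45, 60, 78, 92, 98, 123]
  AzqI (TGTCAC, off=1): starts [3, 18, 25] → cuts [4, 19, 26]

All cut coordinates (distinct, sorted): [4, 19, 26, 35, 45, 60, 78, 92, 98, 123]

Fragment lengths:
  4→19: 15 bp
  19→26: 7 bp
  26→35: 9 bp
  35→45: 10 bp
  45→60: 15 bp
  60→78: 18 bp
  78→92: 14 bp
  92→98: 6 bp
  98→123: 25 bp
  123→4 (wrap): 129-123+4 = 10 bp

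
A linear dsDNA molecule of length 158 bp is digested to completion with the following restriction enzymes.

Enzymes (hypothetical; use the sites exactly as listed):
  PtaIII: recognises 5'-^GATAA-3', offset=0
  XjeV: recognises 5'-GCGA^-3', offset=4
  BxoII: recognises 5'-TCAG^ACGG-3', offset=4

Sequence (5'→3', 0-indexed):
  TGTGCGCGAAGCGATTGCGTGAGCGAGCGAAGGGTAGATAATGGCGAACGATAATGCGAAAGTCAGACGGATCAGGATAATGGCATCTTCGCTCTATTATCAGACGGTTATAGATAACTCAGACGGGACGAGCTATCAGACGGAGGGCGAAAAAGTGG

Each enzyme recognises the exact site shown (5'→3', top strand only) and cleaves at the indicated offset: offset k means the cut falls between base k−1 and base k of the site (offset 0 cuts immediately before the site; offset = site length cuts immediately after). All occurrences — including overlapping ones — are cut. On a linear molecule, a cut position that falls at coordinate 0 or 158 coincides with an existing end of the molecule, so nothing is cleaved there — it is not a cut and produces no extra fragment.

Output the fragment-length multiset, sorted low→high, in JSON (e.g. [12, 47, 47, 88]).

[2,4,5,6,7,8,9,9,9,10,10,11,11,12,17,28]

Scan for sites:
  PtaIII GATAA/0: at [36, 49, 75, 112] ⇒ [36, 49, 75, 112]
  XjeV GCGA/4: at [5, 10, 22, 26, 43, 55, 146] ⇒ [9, 14, 26, 30, 47, 59, 150]
  BxoII TCAGACGG/4: at [62, 99, 118, 135] ⇒ [66, 103, 122, 139]

Pooled cuts: [9, 14, 26, 30, 36, 47, 49, 59, 66, 75, 103, 112, 122, 139, 150]

Fragment lengths:
  [0,9): 9 bp
  [9,14): 5 bp
  [14,26): 12 bp
  [26,30): 4 bp
  [30,36): 6 bp
  [36,47): 11 bp
  [47,49): 2 bp
  [49,59): 10 bp
  [59,66): 7 bp
  [66,75): 9 bp
  [75,103): 28 bp
  [103,112): 9 bp
  [112,122): 10 bp
  [122,139): 17 bp
  [139,150): 11 bp
  [150,158): 8 bp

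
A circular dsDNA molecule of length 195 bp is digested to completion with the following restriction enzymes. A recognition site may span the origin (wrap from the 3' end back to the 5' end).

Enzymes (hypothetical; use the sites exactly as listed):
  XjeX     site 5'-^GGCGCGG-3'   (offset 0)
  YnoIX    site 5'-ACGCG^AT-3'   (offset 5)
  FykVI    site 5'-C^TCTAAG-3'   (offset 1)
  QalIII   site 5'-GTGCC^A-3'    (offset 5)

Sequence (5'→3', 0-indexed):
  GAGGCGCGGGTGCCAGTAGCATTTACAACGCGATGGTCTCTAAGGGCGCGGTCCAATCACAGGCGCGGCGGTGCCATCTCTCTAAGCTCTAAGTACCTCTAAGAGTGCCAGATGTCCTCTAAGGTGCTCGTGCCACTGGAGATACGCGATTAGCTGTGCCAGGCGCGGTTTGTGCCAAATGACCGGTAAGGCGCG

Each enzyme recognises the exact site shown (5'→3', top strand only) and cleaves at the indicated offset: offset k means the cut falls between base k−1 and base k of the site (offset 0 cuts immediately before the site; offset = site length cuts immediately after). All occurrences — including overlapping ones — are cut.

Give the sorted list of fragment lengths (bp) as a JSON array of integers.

Site scan:
  XjeX GGCGCGG/0: at [2, 44, 61, 161, 189] ⇒ [2, 44, 61, 161, 189]
  YnoIX ACGCGAT/5: at [27, 143] ⇒ [32, 148]
  FykVI CTCTAAG/1: at [37, 79, 86, 96, 116] ⇒ [38, 80, 87, 97, 117]
  QalIII GTGCCA/5: at [9, 70, 104, 129, 155, 171] ⇒ [14, 75, 109, 134, 160, 176]

Pooled cuts: [2, 14, 32, 38, 44, 61, 75, 80, 87, 97, 109, 117, 134, 148, 160, 161, 176, 189]

Fragment lengths:
  2→14: 12 bp
  14→32: 18 bp
  32→38: 6 bp
  38→44: 6 bp
  44→61: 17 bp
  61→75: 14 bp
  75→80: 5 bp
  80→87: 7 bp
  87→97: 10 bp
  97→109: 12 bp
  109→117: 8 bp
  117→134: 17 bp
  134→148: 14 bp
  148→160: 12 bp
  160→161: 1 bp
  161→176: 15 bp
  176→189: 13 bp
  189→2 (wrap): 195-189+2 = 8 bp

[1,5,6,6,7,8,8,10,12,12,12,13,14,14,15,17,17,18]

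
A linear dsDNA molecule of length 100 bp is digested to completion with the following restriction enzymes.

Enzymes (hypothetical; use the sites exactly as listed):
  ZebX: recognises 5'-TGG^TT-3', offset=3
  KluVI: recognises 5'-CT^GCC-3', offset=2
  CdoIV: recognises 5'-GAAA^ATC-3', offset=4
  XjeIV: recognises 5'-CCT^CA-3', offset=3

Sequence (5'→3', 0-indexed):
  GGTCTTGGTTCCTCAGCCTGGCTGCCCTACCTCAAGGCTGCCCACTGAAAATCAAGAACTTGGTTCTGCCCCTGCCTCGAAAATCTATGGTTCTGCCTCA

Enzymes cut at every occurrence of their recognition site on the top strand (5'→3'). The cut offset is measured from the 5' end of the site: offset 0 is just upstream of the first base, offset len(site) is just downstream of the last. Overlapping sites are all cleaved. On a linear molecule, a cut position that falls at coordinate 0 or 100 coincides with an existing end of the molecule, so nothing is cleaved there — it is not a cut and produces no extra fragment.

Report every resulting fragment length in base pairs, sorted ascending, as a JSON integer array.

[2,4,4,4,5,6,7,8,8,9,9,10,11,13]

Per-enzyme occurrences:
  ZebX (TGGTT, off=3): starts [5, 60, 87] → cuts [8, 63, 90]
  KluVI (CTGCC, off=2): starts [21, 37, 65, 71, 92] → cuts [23, 39, 67, 73, 94]
  CdoIV (GAAAATC, off=4): starts [46, 78] → cuts [50, 82]
  XjeIV (CCTCA, off=3): starts [10, 29, 95] → cuts [13, 32, 98]

All cut coordinates (distinct, sorted): [8, 13, 23, 32, 39, 50, 63, 67, 73, 82, 90, 94, 98]

Fragment lengths:
  [0,8): 8 bp
  [8,13): 5 bp
  [13,23): 10 bp
  [23,32): 9 bp
  [32,39): 7 bp
  [39,50): 11 bp
  [50,63): 13 bp
  [63,67): 4 bp
  [67,73): 6 bp
  [73,82): 9 bp
  [82,90): 8 bp
  [90,94): 4 bp
  [94,98): 4 bp
  [98,100): 2 bp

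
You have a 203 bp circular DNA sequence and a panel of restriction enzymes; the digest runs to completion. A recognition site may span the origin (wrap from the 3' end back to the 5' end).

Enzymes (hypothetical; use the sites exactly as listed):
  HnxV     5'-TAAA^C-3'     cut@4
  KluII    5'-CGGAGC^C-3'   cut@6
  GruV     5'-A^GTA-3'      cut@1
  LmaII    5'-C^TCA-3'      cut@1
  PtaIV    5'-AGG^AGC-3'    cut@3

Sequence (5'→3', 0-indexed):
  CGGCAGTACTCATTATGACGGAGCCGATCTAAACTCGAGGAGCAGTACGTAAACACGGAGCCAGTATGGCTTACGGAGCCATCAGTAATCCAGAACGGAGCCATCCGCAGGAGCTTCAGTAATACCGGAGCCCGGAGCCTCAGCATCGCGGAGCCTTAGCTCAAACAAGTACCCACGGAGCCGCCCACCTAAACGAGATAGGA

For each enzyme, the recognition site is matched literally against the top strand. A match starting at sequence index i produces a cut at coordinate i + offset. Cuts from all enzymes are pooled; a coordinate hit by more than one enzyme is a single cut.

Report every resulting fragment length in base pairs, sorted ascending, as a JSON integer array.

[1,2,4,4,5,6,7,7,7,8,8,9,9,10,12,13,13,15,15,15,16,17]

Scan for sites:
  HnxV TAAAC/4: at [29, 49, 189] ⇒ [33, 53, 193]
  KluII CGGAGCC/6: at [18, 55, 73, 95, 125, 132, 148, 175] ⇒ [24, 61, 79, 101, 131, 138, 154, 181]
  GruV AGTA/1: at [4, 43, 62, 83, 117, 167] ⇒ [5, 44, 63, 84, 118, 168]
  LmaII CTCA/1: at [8, 138, 159] ⇒ [9, 139, 160]
  PtaIV AGGAGC/3: at [37, 108] ⇒ [40, 111]

Pooled cuts: [5, 9, 24, 33, 40, 44, 53, 61, 63, 79, 84, 101, 111, 118, 131, 138, 139, 154, 160, 168, 181, 193]

Fragment lengths:
  5→9: 4 bp
  9→24: 15 bp
  24→33: 9 bp
  33→40: 7 bp
  40→44: 4 bp
  44→53: 9 bp
  53→61: 8 bp
  61→63: 2 bp
  63→79: 16 bp
  79→84: 5 bp
  84→101: 17 bp
  101→111: 10 bp
  111→118: 7 bp
  118→131: 13 bp
  131→138: 7 bp
  138→139: 1 bp
  139→154: 15 bp
  154→160: 6 bp
  160→168: 8 bp
  168→181: 13 bp
  181→193: 12 bp
  193→5 (wrap): 203-193+5 = 15 bp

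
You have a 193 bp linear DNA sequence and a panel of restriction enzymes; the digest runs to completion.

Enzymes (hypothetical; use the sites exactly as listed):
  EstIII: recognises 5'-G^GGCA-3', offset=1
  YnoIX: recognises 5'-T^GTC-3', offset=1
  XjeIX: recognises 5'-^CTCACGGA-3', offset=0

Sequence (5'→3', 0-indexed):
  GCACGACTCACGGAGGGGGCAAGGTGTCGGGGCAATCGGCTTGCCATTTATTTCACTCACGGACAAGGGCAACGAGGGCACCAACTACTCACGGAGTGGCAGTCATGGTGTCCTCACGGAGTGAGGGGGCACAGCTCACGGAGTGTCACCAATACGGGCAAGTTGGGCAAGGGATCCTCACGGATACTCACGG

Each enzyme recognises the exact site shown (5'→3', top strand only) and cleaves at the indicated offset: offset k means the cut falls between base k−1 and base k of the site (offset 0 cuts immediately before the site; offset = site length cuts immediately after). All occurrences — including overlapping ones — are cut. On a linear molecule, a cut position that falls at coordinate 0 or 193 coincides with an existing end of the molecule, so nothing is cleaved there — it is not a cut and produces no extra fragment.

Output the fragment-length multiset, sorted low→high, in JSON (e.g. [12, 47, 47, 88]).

Per-enzyme occurrences:
  EstIII GGGCA/1: at [16, 29, 66, 75, 126, 155, 164] ⇒ [17, 30, 67, 76, 127, 156, 165]
  YnoIX TGTC/1: at [24, 108, 143] ⇒ [25, 109, 144]
  XjeIX CTCACGGA/0: at [6, 55, 87, 112, 134, 176] ⇒ [6, 55, 87, 112, 134, 176]

All cut coordinates (distinct, sorted): [6, 17, 25, 30, 55, 67, 76, 87, 109, 112, 127, 134, 144, 156, 165, 176]

Fragment lengths:
  [0,6): 6 bp
  [6,17): 11 bp
  [17,25): 8 bp
  [25,30): 5 bp
  [30,55): 25 bp
  [55,67): 12 bp
  [67,76): 9 bp
  [76,87): 11 bp
  [87,109): 22 bp
  [109,112): 3 bp
  [112,127): 15 bp
  [127,134): 7 bp
  [134,144): 10 bp
  [144,156): 12 bp
  [156,165): 9 bp
  [165,176): 11 bp
  [176,193): 17 bp

[3,5,6,7,8,9,9,10,11,11,11,12,12,15,17,22,25]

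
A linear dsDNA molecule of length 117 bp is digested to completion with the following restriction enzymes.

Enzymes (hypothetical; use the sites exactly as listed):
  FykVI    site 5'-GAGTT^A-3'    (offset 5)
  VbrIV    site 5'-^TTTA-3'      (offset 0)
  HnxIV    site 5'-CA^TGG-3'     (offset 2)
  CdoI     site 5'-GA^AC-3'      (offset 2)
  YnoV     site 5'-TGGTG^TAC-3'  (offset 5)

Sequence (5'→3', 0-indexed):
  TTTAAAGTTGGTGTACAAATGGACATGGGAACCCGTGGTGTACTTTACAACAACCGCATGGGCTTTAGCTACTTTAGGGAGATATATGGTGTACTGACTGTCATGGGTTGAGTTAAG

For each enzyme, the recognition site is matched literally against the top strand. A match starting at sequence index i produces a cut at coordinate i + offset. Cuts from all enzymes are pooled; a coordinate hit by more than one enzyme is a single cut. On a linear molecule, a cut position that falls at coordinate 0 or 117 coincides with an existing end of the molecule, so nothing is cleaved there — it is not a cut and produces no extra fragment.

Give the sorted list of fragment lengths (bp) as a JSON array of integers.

Scan for sites:
  FykVI GAGTTA/5: at [109] ⇒ [114]
  VbrIV TTTA/0: at [0, 43, 63, 72] ⇒ [43, 63, 72] (position 0 is a terminus of the linear molecule — no cut)
  HnxIV CATGG/2: at [23, 56, 101] ⇒ [25, 58, 103]
  CdoI GAAC/2: at [28] ⇒ [30]
  YnoV TGGTGTAC/5: at [8, 35, 86] ⇒ [13, 40, 91]

All cut coordinates (distinct, sorted): [13, 25, 30, 40, 43, 58, 63, 72, 91, 103, 114]

Fragment lengths:
  [0,13): 13 bp
  [13,25): 12 bp
  [25,30): 5 bp
  [30,40): 10 bp
  [40,43): 3 bp
  [43,58): 15 bp
  [58,63): 5 bp
  [63,72): 9 bp
  [72,91): 19 bp
  [91,103): 12 bp
  [103,114): 11 bp
  [114,117): 3 bp

[3,3,5,5,9,10,11,12,12,13,15,19]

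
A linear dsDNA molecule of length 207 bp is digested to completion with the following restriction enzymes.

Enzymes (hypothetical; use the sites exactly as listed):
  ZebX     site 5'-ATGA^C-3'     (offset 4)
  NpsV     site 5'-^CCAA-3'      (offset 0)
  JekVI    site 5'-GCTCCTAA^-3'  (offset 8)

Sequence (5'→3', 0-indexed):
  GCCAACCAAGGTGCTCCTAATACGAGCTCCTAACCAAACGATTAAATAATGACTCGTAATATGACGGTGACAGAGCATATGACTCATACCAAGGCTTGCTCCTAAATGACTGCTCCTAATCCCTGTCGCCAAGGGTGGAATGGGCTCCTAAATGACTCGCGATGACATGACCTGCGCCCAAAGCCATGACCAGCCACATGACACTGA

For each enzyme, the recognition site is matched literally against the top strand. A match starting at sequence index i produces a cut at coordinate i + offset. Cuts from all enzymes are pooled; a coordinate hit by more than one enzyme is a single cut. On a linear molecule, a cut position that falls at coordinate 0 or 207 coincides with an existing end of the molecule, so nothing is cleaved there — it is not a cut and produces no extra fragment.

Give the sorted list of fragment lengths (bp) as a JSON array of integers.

[1,4,4,4,5,6,6,7,9,10,10,12,12,12,13,15,17,18,19,23]

Site scan:
  ZebX (ATGAC, off=4): starts [48, 60, 78, 105, 151, 161, 166, 185, 197] → cuts [52, 64, 82, 109, 155, 165, 170, 189, 201]
  NpsV (CCAA, off=0): starts [1, 5, 33, 88, 128, 177] → cuts [1, 5, 33, 88, 128, 177]
  JekVI (GCTCCTAA, off=8): starts [12, 25, 97, 111, 143] → cuts [20, 33, 105, 119, 151]

All cut coordinates (distinct, sorted): [1, 5, 20, 33, 52, 64, 82, 88, 105, 109, 119, 128, 151, 155, 165, 170, 177, 189, 201]

Fragment lengths:
  [0,1): 1 bp
  [1,5): 4 bp
  [5,20): 15 bp
  [20,33): 13 bp
  [33,52): 19 bp
  [52,64): 12 bp
  [64,82): 18 bp
  [82,88): 6 bp
  [88,105): 17 bp
  [105,109): 4 bp
  [109,119): 10 bp
  [119,128): 9 bp
  [128,151): 23 bp
  [151,155): 4 bp
  [155,165): 10 bp
  [165,170): 5 bp
  [170,177): 7 bp
  [177,189): 12 bp
  [189,201): 12 bp
  [201,207): 6 bp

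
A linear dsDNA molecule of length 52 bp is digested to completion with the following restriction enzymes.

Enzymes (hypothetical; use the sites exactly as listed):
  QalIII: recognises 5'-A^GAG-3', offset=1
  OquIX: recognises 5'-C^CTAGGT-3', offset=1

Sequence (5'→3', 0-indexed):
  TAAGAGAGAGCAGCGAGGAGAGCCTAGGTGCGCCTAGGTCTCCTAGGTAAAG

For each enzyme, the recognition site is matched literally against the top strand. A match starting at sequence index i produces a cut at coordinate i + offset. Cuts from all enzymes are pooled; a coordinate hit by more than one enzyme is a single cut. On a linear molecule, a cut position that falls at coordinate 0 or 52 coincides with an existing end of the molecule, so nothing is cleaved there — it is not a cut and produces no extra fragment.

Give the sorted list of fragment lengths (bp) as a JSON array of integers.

Site scan:
  QalIII (AGAG, off=1): starts [2, 4, 6, 18] → cuts [3, 5, 7, 19]
  OquIX (CCTAGGT, off=1): starts [22, 32, 41] → cuts [23, 33, 42]

All cut coordinates (distinct, sorted): [3, 5, 7, 19, 23, 33, 42]

Fragment lengths:
  [0,3): 3 bp
  [3,5): 2 bp
  [5,7): 2 bp
  [7,19): 12 bp
  [19,23): 4 bp
  [23,33): 10 bp
  [33,42): 9 bp
  [42,52): 10 bp

[2,2,3,4,9,10,10,12]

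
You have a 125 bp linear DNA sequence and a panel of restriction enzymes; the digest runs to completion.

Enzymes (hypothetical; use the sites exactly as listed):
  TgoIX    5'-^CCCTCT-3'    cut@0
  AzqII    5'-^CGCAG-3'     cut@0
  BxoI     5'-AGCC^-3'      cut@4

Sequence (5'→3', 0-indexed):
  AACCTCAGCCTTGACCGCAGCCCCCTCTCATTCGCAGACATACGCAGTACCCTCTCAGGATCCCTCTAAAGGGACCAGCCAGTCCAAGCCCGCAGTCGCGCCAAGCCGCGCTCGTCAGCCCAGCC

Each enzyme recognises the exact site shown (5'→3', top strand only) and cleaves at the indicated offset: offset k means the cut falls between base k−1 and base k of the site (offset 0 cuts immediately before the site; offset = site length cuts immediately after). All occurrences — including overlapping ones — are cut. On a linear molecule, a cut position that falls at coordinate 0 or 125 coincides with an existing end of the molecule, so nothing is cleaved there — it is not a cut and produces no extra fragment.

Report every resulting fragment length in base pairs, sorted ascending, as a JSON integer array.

Per-enzyme occurrences:
  TgoIX (CCCTCT, off=0): starts [22, 49, 61] → cuts [22, 49, 61]
  AzqII (CGCAG, off=0): starts [15, 32, 42, 90] → cuts [15, 32, 42, 90]
  BxoI (AGCC, off=4): starts [6, 18, 76, 86, 103, 116, 121] → cuts [10, 22, 80, 90, 107, 120] (position 125 is a terminus of the linear molecule — no cut)

All cut coordinates (distinct, sorted): [10, 15, 22, 32, 42, 49, 61, 80, 90, 107, 120]

Fragments:
  [0,10): 10 bp
  [10,15): 5 bp
  [15,22): 7 bp
  [22,32): 10 bp
  [32,42): 10 bp
  [42,49): 7 bp
  [49,61): 12 bp
  [61,80): 19 bp
  [80,90): 10 bp
  [90,107): 17 bp
  [107,120): 13 bp
  [120,125): 5 bp

[5,5,7,7,10,10,10,10,12,13,17,19]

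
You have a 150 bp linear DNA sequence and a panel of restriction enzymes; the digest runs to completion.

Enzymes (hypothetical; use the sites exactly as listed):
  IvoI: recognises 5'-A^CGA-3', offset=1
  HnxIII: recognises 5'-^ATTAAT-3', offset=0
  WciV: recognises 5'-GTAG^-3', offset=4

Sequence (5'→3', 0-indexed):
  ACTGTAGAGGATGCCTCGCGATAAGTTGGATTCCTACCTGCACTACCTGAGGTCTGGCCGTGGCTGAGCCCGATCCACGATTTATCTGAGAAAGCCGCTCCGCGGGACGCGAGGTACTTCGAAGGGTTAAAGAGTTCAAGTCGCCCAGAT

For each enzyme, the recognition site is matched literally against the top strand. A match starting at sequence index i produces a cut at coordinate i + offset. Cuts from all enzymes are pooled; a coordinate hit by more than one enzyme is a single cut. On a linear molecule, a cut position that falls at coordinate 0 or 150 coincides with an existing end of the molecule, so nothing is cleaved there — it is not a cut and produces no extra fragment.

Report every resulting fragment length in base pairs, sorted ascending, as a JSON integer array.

Site scan:
  IvoI (ACGA, off=1): starts [76] → cuts [77]
  HnxIII (ATTAAT, off=0): no sites
  WciV (GTAG, off=4): starts [3] → cuts [7]

All cut coordinates (distinct, sorted): [7, 77]

Fragments:
  [0,7): 7 bp
  [7,77): 70 bp
  [77,150): 73 bp

[7,70,73]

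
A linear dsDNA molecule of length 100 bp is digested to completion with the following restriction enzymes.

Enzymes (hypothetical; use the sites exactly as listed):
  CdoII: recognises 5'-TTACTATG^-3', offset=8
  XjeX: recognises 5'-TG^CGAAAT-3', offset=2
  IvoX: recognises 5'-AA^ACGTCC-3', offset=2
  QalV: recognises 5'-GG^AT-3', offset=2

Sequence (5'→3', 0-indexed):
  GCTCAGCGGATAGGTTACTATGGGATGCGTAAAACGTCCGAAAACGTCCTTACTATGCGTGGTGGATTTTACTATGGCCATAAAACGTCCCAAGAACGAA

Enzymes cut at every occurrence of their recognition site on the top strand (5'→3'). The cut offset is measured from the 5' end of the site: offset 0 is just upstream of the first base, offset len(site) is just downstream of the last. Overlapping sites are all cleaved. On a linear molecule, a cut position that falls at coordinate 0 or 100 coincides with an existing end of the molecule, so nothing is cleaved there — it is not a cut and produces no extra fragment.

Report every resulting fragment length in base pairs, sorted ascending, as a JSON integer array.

Site scan:
  CdoII TTACTATG/8: at [14, 49, 68] ⇒ [22, 57, 76]
  XjeX (TGCGAAAT, off=2): no sites
  IvoX AAACGTCC/2: at [31, 41, 82] ⇒ [33, 43, 84]
  QalV GGAT/2: at [7, 22, 63] ⇒ [9, 24, 65]

All cut coordinates (distinct, sorted): [9, 22, 24, 33, 43, 57, 65, 76, 84]

Fragments:
  [0,9): 9 bp
  [9,22): 13 bp
  [22,24): 2 bp
  [24,33): 9 bp
  [33,43): 10 bp
  [43,57): 14 bp
  [57,65): 8 bp
  [65,76): 11 bp
  [76,84): 8 bp
  [84,100): 16 bp

[2,8,8,9,9,10,11,13,14,16]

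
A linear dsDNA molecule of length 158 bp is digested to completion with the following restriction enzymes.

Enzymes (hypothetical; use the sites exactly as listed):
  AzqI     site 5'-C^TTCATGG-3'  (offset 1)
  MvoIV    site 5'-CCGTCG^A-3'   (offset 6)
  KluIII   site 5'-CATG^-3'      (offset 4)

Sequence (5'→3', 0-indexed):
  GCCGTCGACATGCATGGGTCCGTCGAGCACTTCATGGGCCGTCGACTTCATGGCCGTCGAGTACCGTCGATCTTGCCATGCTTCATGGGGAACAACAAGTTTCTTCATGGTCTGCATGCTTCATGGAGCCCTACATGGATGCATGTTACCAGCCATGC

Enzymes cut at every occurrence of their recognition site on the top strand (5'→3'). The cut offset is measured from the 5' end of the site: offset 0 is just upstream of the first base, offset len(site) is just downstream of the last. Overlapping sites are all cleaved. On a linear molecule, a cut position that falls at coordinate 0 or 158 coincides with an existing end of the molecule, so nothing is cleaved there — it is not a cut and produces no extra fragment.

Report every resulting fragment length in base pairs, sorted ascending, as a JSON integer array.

[1,1,1,2,4,5,5,6,6,6,6,6,7,7,8,8,9,9,10,11,12,12,16]

Site scan:
  AzqI CTTCATGG/1: at [29, 45, 80, 102, 118] ⇒ [30, 46, 81, 103, 119]
  MvoIV CCGTCGA/6: at [1, 19, 38, 53, 63] ⇒ [7, 25, 44, 59, 69]
  KluIII CATG/4: at [8, 12, 32, 48, 76, 83, 105, 114, 121, 133, 141, 153] ⇒ [12, 16, 36, 52, 80, 87, 109, 118, 125, 137, 145, 157]

All cut coordinates (distinct, sorted): [7, 12, 16, 25, 30, 36, 44, 46, 52, 59, 69, 80, 81, 87, 103, 109, 118, 119, 125, 137, 145, 157]

Fragments:
  [0,7): 7 bp
  [7,12): 5 bp
  [12,16): 4 bp
  [16,25): 9 bp
  [25,30): 5 bp
  [30,36): 6 bp
  [36,44): 8 bp
  [44,46): 2 bp
  [46,52): 6 bp
  [52,59): 7 bp
  [59,69): 10 bp
  [69,80): 11 bp
  [80,81): 1 bp
  [81,87): 6 bp
  [87,103): 16 bp
  [103,109): 6 bp
  [109,118): 9 bp
  [118,119): 1 bp
  [119,125): 6 bp
  [125,137): 12 bp
  [137,145): 8 bp
  [145,157): 12 bp
  [157,158): 1 bp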